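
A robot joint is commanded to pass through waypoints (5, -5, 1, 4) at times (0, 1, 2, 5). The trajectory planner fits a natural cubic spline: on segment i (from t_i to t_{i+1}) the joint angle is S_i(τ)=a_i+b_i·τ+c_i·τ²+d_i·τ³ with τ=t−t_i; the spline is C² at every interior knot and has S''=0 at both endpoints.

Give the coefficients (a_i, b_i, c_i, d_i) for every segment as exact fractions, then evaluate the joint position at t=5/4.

Δ: Δ0=-10, Δ1=6, Δ2=1
row 1: diag=4, rhs=96; c'=1/4, d'=24
row 2: denom=8−1·1/4=31/4; d'=(-30−1·24)/(31/4)=-216/31
back: M2=-216/31
back: M1=24−1/4·-216/31=798/31
M: M0=0, M1=798/31, M2=-216/31, M3=0
seg 0: a=5, c=M0/2=0, d=(M1−M0)/(6·1)=133/31, b=Δ0−h0·(2M0+M1)/6=-443/31
seg 1: a=-5, c=M1/2=399/31, d=(M2−M1)/(6·1)=-169/31, b=Δ1−h1·(2M1+M2)/6=-44/31
seg 2: a=1, c=M2/2=-108/31, d=(M3−M2)/(6·3)=12/31, b=Δ2−h2·(2M2+M3)/6=247/31
t_q=5/4 → seg 1, τ=1/4; S=-5+-44/31·τ+399/31·τ²+-169/31·τ³=-9197/1984

  seg 0: a=5 b=-443/31 c=0 d=133/31
  seg 1: a=-5 b=-44/31 c=399/31 d=-169/31
  seg 2: a=1 b=247/31 c=-108/31 d=12/31
S(5/4) = -9197/1984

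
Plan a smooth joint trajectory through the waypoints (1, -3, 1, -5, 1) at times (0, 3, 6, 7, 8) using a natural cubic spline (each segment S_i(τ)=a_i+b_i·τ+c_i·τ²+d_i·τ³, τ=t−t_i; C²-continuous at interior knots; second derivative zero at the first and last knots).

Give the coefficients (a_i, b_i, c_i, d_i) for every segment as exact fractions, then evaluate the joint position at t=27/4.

  seg 0: a=1 b=-89/28 c=0 d=155/756
  seg 1: a=-3 b=33/14 c=155/84 d=-551/756
  seg 2: a=1 b=-25/4 c=-33/7 d=139/28
  seg 3: a=-5 b=-11/14 c=285/28 d=-95/28
S(27/4) = -7607/1792

Δ: Δ0=-4/3, Δ1=4/3, Δ2=-6, Δ3=6
row 1: diag=12, rhs=16; c'=1/4, d'=4/3
row 2: denom=8−3·1/4=29/4; d'=(-44−3·4/3)/(29/4)=-192/29
row 3: denom=4−1·4/29=112/29; d'=(72−1·-192/29)/(112/29)=285/14
back: M3=285/14
back: M2=-192/29−4/29·285/14=-66/7
back: M1=4/3−1/4·-66/7=155/42
M: M0=0, M1=155/42, M2=-66/7, M3=285/14, M4=0
seg 0: a=1, c=M0/2=0, d=(M1−M0)/(6·3)=155/756, b=Δ0−h0·(2M0+M1)/6=-89/28
seg 1: a=-3, c=M1/2=155/84, d=(M2−M1)/(6·3)=-551/756, b=Δ1−h1·(2M1+M2)/6=33/14
seg 2: a=1, c=M2/2=-33/7, d=(M3−M2)/(6·1)=139/28, b=Δ2−h2·(2M2+M3)/6=-25/4
seg 3: a=-5, c=M3/2=285/28, d=(M4−M3)/(6·1)=-95/28, b=Δ3−h3·(2M3+M4)/6=-11/14
t_q=27/4 → seg 2, τ=3/4; S=1+-25/4·τ+-33/7·τ²+139/28·τ³=-7607/1792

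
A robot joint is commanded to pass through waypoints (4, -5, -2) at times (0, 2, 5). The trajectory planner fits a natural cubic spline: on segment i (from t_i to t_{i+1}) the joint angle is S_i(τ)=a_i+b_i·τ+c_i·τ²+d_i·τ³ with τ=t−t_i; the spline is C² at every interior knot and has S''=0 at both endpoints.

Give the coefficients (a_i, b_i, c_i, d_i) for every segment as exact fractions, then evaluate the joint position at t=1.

Δ: Δ0=-9/2, Δ1=1
row 1: diag=10, rhs=33; c'=3/10, d'=33/10
back: M1=33/10
M: M0=0, M1=33/10, M2=0
seg 0: a=4, c=M0/2=0, d=(M1−M0)/(6·2)=11/40, b=Δ0−h0·(2M0+M1)/6=-28/5
seg 1: a=-5, c=M1/2=33/20, d=(M2−M1)/(6·3)=-11/60, b=Δ1−h1·(2M1+M2)/6=-23/10
t_q=1 → seg 0, τ=1; S=4+-28/5·τ+0·τ²+11/40·τ³=-53/40

  seg 0: a=4 b=-28/5 c=0 d=11/40
  seg 1: a=-5 b=-23/10 c=33/20 d=-11/60
S(1) = -53/40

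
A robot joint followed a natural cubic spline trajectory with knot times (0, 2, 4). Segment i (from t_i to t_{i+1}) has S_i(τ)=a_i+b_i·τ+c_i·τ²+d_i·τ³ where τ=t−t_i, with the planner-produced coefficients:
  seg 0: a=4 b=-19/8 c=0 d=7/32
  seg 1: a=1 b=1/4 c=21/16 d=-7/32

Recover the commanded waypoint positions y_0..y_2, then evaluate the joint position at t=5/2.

y_0=4 y_1=1 y_2=5
S(5/2) = 365/256

y_0 = S_0(0) = a_0 = 4
y_1 = S_1(0) = a_1 = 1
y_2 = S_1(2) = 5
t_q=5/2 is in segment 1 (τ=1/2); S_1(τ)=365/256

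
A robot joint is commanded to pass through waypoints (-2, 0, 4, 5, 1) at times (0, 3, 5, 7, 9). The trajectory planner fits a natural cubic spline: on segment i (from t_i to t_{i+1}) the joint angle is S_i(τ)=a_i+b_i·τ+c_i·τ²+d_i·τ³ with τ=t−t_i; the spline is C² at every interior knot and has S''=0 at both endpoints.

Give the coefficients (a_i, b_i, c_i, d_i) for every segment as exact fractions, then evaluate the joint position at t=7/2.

Δ: Δ0=2/3, Δ1=2, Δ2=1/2, Δ3=-2
row 1: diag=10, rhs=8; c'=1/5, d'=4/5
row 2: denom=8−2·1/5=38/5; d'=(-9−2·4/5)/(38/5)=-53/38
row 3: denom=8−2·5/19=142/19; d'=(-15−2·-53/38)/(142/19)=-116/71
back: M3=-116/71
back: M2=-53/38−5/19·-116/71=-137/142
back: M1=4/5−1/5·-137/142=141/142
M: M0=0, M1=141/142, M2=-137/142, M3=-116/71, M4=0
seg 0: a=-2, c=M0/2=0, d=(M1−M0)/(6·3)=47/852, b=Δ0−h0·(2M0+M1)/6=145/852
seg 1: a=0, c=M1/2=141/284, d=(M2−M1)/(6·2)=-139/852, b=Δ1−h1·(2M1+M2)/6=707/426
seg 2: a=4, c=M2/2=-137/284, d=(M3−M2)/(6·2)=-95/1704, b=Δ2−h2·(2M2+M3)/6=719/426
seg 3: a=5, c=M3/2=-58/71, d=(M4−M3)/(6·2)=29/213, b=Δ3−h3·(2M3+M4)/6=-194/213
t_q=7/2 → seg 1, τ=1/2; S=0+707/426·τ+141/284·τ²+-139/852·τ³=2121/2272

  seg 0: a=-2 b=145/852 c=0 d=47/852
  seg 1: a=0 b=707/426 c=141/284 d=-139/852
  seg 2: a=4 b=719/426 c=-137/284 d=-95/1704
  seg 3: a=5 b=-194/213 c=-58/71 d=29/213
S(7/2) = 2121/2272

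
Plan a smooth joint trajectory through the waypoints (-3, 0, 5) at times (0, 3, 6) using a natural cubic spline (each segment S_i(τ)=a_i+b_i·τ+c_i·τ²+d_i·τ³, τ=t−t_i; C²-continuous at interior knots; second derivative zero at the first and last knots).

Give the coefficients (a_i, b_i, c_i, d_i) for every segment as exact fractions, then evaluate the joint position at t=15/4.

  seg 0: a=-3 b=5/6 c=0 d=1/54
  seg 1: a=0 b=4/3 c=1/6 d=-1/54
S(15/4) = 139/128

Δ: Δ0=1, Δ1=5/3
row 1: diag=12, rhs=4; c'=1/4, d'=1/3
back: M1=1/3
M: M0=0, M1=1/3, M2=0
seg 0: a=-3, c=M0/2=0, d=(M1−M0)/(6·3)=1/54, b=Δ0−h0·(2M0+M1)/6=5/6
seg 1: a=0, c=M1/2=1/6, d=(M2−M1)/(6·3)=-1/54, b=Δ1−h1·(2M1+M2)/6=4/3
t_q=15/4 → seg 1, τ=3/4; S=0+4/3·τ+1/6·τ²+-1/54·τ³=139/128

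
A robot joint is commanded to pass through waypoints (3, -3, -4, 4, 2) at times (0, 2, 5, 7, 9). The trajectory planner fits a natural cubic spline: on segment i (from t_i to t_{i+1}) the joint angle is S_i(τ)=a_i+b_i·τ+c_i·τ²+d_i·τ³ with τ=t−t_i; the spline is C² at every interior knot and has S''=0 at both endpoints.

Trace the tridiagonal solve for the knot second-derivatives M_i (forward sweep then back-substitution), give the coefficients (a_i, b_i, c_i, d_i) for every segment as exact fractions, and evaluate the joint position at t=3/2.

Δ: Δ0=-3, Δ1=-1/3, Δ2=4, Δ3=-1
row 1: diag=10, rhs=16; c'=3/10, d'=8/5
row 2: denom=10−3·3/10=91/10; d'=(26−3·8/5)/(91/10)=212/91
row 3: denom=8−2·20/91=688/91; d'=(-30−2·212/91)/(688/91)=-1577/344
back: M3=-1577/344
back: M2=212/91−20/91·-1577/344=287/86
back: M1=8/5−3/10·287/86=103/172
M: M0=0, M1=103/172, M2=287/86, M3=-1577/344, M4=0
seg 0: a=3, c=M0/2=0, d=(M1−M0)/(6·2)=103/2064, b=Δ0−h0·(2M0+M1)/6=-1651/516
seg 1: a=-3, c=M1/2=103/344, d=(M2−M1)/(6·3)=157/1032, b=Δ1−h1·(2M1+M2)/6=-671/258
seg 2: a=-4, c=M2/2=287/172, d=(M3−M2)/(6·2)=-2725/4128, b=Δ2−h2·(2M2+M3)/6=3409/1032
seg 3: a=4, c=M3/2=-1577/688, d=(M4−M3)/(6·2)=1577/4128, b=Δ3−h3·(2M3+M4)/6=1061/516
t_q=3/2 → seg 0, τ=3/2; S=3+-1651/516·τ+0·τ²+103/2064·τ³=-8977/5504

  seg 0: a=3 b=-1651/516 c=0 d=103/2064
  seg 1: a=-3 b=-671/258 c=103/344 d=157/1032
  seg 2: a=-4 b=3409/1032 c=287/172 d=-2725/4128
  seg 3: a=4 b=1061/516 c=-1577/688 d=1577/4128
S(3/2) = -8977/5504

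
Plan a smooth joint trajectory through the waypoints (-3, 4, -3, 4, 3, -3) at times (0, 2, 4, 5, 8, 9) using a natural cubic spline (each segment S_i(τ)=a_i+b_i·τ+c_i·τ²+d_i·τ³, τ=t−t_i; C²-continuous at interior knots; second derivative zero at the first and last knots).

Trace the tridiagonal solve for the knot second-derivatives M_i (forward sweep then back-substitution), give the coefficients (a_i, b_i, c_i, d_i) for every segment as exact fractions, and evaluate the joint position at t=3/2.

Δ: Δ0=7/2, Δ1=-7/2, Δ2=7, Δ3=-1/3, Δ4=-6
row 1: diag=8, rhs=-42; c'=1/4, d'=-21/4
row 2: denom=6−2·1/4=11/2; d'=(63−2·-21/4)/(11/2)=147/11
row 3: denom=8−1·2/11=86/11; d'=(-44−1·147/11)/(86/11)=-631/86
row 4: denom=8−3·33/86=589/86; d'=(-34−3·-631/86)/(589/86)=-1031/589
back: M4=-1031/589
back: M3=-631/86−33/86·-1031/589=-3926/589
back: M2=147/11−2/11·-3926/589=8585/589
back: M1=-21/4−1/4·8585/589=-10477/1178
M: M0=0, M1=-10477/1178, M2=8585/589, M3=-3926/589, M4=-1031/589, M5=0
seg 0: a=-3, c=M0/2=0, d=(M1−M0)/(6·2)=-10477/14136, b=Δ0−h0·(2M0+M1)/6=11423/1767
seg 1: a=4, c=M1/2=-10477/2356, d=(M2−M1)/(6·2)=27647/14136, b=Δ1−h1·(2M1+M2)/6=-8585/3534
seg 2: a=-3, c=M2/2=8585/1178, d=(M3−M2)/(6·1)=-12511/3534, b=Δ2−h2·(2M2+M3)/6=5747/1767
seg 3: a=4, c=M3/2=-1963/589, d=(M4−M3)/(6·3)=965/3534, b=Δ3−h3·(2M3+M4)/6=25471/3534
seg 4: a=3, c=M4/2=-1031/1178, d=(M5−M4)/(6·1)=1031/3534, b=Δ4−h4·(2M4+M5)/6=-9571/1767
t_q=3/2 → seg 0, τ=3/2; S=-3+11423/1767·τ+0·τ²+-10477/14136·τ³=158155/37696

  seg 0: a=-3 b=11423/1767 c=0 d=-10477/14136
  seg 1: a=4 b=-8585/3534 c=-10477/2356 d=27647/14136
  seg 2: a=-3 b=5747/1767 c=8585/1178 d=-12511/3534
  seg 3: a=4 b=25471/3534 c=-1963/589 d=965/3534
  seg 4: a=3 b=-9571/1767 c=-1031/1178 d=1031/3534
S(3/2) = 158155/37696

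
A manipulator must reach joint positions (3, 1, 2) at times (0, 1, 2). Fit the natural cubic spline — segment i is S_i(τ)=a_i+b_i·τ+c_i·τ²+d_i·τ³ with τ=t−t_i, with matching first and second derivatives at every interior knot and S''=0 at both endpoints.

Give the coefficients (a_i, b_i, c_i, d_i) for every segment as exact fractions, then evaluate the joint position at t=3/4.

Δ: Δ0=-2, Δ1=1
row 1: diag=4, rhs=18; c'=1/4, d'=9/2
back: M1=9/2
M: M0=0, M1=9/2, M2=0
seg 0: a=3, c=M0/2=0, d=(M1−M0)/(6·1)=3/4, b=Δ0−h0·(2M0+M1)/6=-11/4
seg 1: a=1, c=M1/2=9/4, d=(M2−M1)/(6·1)=-3/4, b=Δ1−h1·(2M1+M2)/6=-1/2
t_q=3/4 → seg 0, τ=3/4; S=3+-11/4·τ+0·τ²+3/4·τ³=321/256

  seg 0: a=3 b=-11/4 c=0 d=3/4
  seg 1: a=1 b=-1/2 c=9/4 d=-3/4
S(3/4) = 321/256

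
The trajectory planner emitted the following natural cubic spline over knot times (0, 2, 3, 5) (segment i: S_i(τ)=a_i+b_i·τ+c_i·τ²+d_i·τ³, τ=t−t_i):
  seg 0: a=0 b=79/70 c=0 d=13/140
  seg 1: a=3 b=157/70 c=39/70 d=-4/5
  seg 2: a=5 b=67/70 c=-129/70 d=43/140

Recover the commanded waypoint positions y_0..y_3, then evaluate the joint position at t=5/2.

y_0 = S_0(0) = a_0 = 0
y_1 = S_1(0) = a_1 = 3
y_2 = S_2(0) = a_2 = 5
y_3 = S_2(2) = 2
t_q=5/2 is in segment 1 (τ=1/2); S_1(τ)=233/56

y_0=0 y_1=3 y_2=5 y_3=2
S(5/2) = 233/56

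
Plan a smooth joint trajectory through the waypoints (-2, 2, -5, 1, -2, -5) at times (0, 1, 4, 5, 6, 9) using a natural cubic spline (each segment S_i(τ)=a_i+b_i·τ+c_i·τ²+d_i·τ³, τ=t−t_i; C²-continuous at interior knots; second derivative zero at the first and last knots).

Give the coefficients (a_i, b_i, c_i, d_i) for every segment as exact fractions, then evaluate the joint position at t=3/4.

  seg 0: a=-2 b=3027/547 c=0 d=-839/547
  seg 1: a=2 b=510/547 c=-2517/547 d=17294/14769
  seg 2: a=-5 b=2702/547 c=9743/1641 d=-8003/1641
  seg 3: a=1 b=3583/1641 c=-14266/1641 d=1920/547
  seg 4: a=-2 b=-7669/1641 c=3014/1641 d=-3014/14769
S(3/4) = 52627/35008

Δ: Δ0=4, Δ1=-7/3, Δ2=6, Δ3=-3, Δ4=-1
row 1: diag=8, rhs=-38; c'=3/8, d'=-19/4
row 2: denom=8−3·3/8=55/8; d'=(50−3·-19/4)/(55/8)=514/55
row 3: denom=4−1·8/55=212/55; d'=(-54−1·514/55)/(212/55)=-871/53
row 4: denom=8−1·55/212=1641/212; d'=(12−1·-871/53)/(1641/212)=6028/1641
back: M4=6028/1641
back: M3=-871/53−55/212·6028/1641=-28532/1641
back: M2=514/55−8/55·-28532/1641=19486/1641
back: M1=-19/4−3/8·19486/1641=-5034/547
M: M0=0, M1=-5034/547, M2=19486/1641, M3=-28532/1641, M4=6028/1641, M5=0
seg 0: a=-2, c=M0/2=0, d=(M1−M0)/(6·1)=-839/547, b=Δ0−h0·(2M0+M1)/6=3027/547
seg 1: a=2, c=M1/2=-2517/547, d=(M2−M1)/(6·3)=17294/14769, b=Δ1−h1·(2M1+M2)/6=510/547
seg 2: a=-5, c=M2/2=9743/1641, d=(M3−M2)/(6·1)=-8003/1641, b=Δ2−h2·(2M2+M3)/6=2702/547
seg 3: a=1, c=M3/2=-14266/1641, d=(M4−M3)/(6·1)=1920/547, b=Δ3−h3·(2M3+M4)/6=3583/1641
seg 4: a=-2, c=M4/2=3014/1641, d=(M5−M4)/(6·3)=-3014/14769, b=Δ4−h4·(2M4+M5)/6=-7669/1641
t_q=3/4 → seg 0, τ=3/4; S=-2+3027/547·τ+0·τ²+-839/547·τ³=52627/35008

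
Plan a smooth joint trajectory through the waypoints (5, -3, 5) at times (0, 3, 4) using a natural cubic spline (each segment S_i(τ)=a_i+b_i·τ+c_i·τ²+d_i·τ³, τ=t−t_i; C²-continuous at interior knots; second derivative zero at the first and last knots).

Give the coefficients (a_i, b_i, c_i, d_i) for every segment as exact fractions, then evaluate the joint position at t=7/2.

  seg 0: a=5 b=-20/3 c=0 d=4/9
  seg 1: a=-3 b=16/3 c=4 d=-4/3
S(7/2) = 1/2

Δ: Δ0=-8/3, Δ1=8
row 1: diag=8, rhs=64; c'=1/8, d'=8
back: M1=8
M: M0=0, M1=8, M2=0
seg 0: a=5, c=M0/2=0, d=(M1−M0)/(6·3)=4/9, b=Δ0−h0·(2M0+M1)/6=-20/3
seg 1: a=-3, c=M1/2=4, d=(M2−M1)/(6·1)=-4/3, b=Δ1−h1·(2M1+M2)/6=16/3
t_q=7/2 → seg 1, τ=1/2; S=-3+16/3·τ+4·τ²+-4/3·τ³=1/2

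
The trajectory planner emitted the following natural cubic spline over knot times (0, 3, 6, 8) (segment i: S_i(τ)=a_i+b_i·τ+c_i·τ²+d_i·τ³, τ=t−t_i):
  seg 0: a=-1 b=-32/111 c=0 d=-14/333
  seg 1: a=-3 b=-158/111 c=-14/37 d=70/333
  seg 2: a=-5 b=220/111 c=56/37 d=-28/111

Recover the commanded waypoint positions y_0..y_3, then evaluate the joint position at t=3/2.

y_0 = S_0(0) = a_0 = -1
y_1 = S_1(0) = a_1 = -3
y_2 = S_2(0) = a_2 = -5
y_3 = S_2(2) = 3
t_q=3/2 is in segment 0 (τ=3/2); S_0(τ)=-233/148

y_0=-1 y_1=-3 y_2=-5 y_3=3
S(3/2) = -233/148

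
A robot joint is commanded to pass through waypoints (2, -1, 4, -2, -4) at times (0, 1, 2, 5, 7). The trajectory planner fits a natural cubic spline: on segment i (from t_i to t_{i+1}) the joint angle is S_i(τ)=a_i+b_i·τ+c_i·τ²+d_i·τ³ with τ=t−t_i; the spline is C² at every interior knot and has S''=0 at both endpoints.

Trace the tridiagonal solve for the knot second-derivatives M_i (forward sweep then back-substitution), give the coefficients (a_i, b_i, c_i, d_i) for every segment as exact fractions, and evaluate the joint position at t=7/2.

  seg 0: a=2 b=-1463/274 c=0 d=641/274
  seg 1: a=-1 b=230/137 c=1923/274 d=-1013/274
  seg 2: a=4 b=1267/274 c=-558/137 d=511/822
  seg 3: a=-2 b=-415/137 c=417/274 d=-139/548
S(7/2) = 8483/2192

Δ: Δ0=-3, Δ1=5, Δ2=-2, Δ3=-1
row 1: diag=4, rhs=48; c'=1/4, d'=12
row 2: denom=8−1·1/4=31/4; d'=(-42−1·12)/(31/4)=-216/31
row 3: denom=10−3·12/31=274/31; d'=(6−3·-216/31)/(274/31)=417/137
back: M3=417/137
back: M2=-216/31−12/31·417/137=-1116/137
back: M1=12−1/4·-1116/137=1923/137
M: M0=0, M1=1923/137, M2=-1116/137, M3=417/137, M4=0
seg 0: a=2, c=M0/2=0, d=(M1−M0)/(6·1)=641/274, b=Δ0−h0·(2M0+M1)/6=-1463/274
seg 1: a=-1, c=M1/2=1923/274, d=(M2−M1)/(6·1)=-1013/274, b=Δ1−h1·(2M1+M2)/6=230/137
seg 2: a=4, c=M2/2=-558/137, d=(M3−M2)/(6·3)=511/822, b=Δ2−h2·(2M2+M3)/6=1267/274
seg 3: a=-2, c=M3/2=417/274, d=(M4−M3)/(6·2)=-139/548, b=Δ3−h3·(2M3+M4)/6=-415/137
t_q=7/2 → seg 2, τ=3/2; S=4+1267/274·τ+-558/137·τ²+511/822·τ³=8483/2192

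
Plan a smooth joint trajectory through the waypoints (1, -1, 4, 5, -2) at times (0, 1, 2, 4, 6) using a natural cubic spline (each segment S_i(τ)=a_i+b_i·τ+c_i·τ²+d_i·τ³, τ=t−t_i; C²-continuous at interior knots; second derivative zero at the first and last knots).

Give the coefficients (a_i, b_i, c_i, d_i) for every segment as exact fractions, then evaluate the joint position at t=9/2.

Δ: Δ0=-2, Δ1=5, Δ2=1/2, Δ3=-7/2
row 1: diag=4, rhs=42; c'=1/4, d'=21/2
row 2: denom=6−1·1/4=23/4; d'=(-27−1·21/2)/(23/4)=-150/23
row 3: denom=8−2·8/23=168/23; d'=(-24−2·-150/23)/(168/23)=-3/2
back: M3=-3/2
back: M2=-150/23−8/23·-3/2=-6
back: M1=21/2−1/4·-6=12
M: M0=0, M1=12, M2=-6, M3=-3/2, M4=0
seg 0: a=1, c=M0/2=0, d=(M1−M0)/(6·1)=2, b=Δ0−h0·(2M0+M1)/6=-4
seg 1: a=-1, c=M1/2=6, d=(M2−M1)/(6·1)=-3, b=Δ1−h1·(2M1+M2)/6=2
seg 2: a=4, c=M2/2=-3, d=(M3−M2)/(6·2)=3/8, b=Δ2−h2·(2M2+M3)/6=5
seg 3: a=5, c=M3/2=-3/4, d=(M4−M3)/(6·2)=1/8, b=Δ3−h3·(2M3+M4)/6=-5/2
t_q=9/2 → seg 3, τ=1/2; S=5+-5/2·τ+-3/4·τ²+1/8·τ³=229/64

  seg 0: a=1 b=-4 c=0 d=2
  seg 1: a=-1 b=2 c=6 d=-3
  seg 2: a=4 b=5 c=-3 d=3/8
  seg 3: a=5 b=-5/2 c=-3/4 d=1/8
S(9/2) = 229/64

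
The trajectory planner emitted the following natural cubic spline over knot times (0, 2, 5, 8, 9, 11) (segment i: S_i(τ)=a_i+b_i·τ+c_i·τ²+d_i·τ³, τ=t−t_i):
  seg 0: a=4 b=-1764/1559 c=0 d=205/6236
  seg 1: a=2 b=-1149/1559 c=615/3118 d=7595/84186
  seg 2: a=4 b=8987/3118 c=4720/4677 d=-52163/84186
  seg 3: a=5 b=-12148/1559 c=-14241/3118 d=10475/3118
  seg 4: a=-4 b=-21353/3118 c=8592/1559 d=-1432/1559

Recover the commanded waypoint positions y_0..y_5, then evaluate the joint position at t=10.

y_0=4 y_1=2 y_2=4 y_3=5 y_4=-4 y_5=-3
S(10) = -19505/3118

y_0 = S_0(0) = a_0 = 4
y_1 = S_1(0) = a_1 = 2
y_2 = S_2(0) = a_2 = 4
y_3 = S_3(0) = a_3 = 5
y_4 = S_4(0) = a_4 = -4
y_5 = S_4(2) = -3
t_q=10 is in segment 4 (τ=1); S_4(τ)=-19505/3118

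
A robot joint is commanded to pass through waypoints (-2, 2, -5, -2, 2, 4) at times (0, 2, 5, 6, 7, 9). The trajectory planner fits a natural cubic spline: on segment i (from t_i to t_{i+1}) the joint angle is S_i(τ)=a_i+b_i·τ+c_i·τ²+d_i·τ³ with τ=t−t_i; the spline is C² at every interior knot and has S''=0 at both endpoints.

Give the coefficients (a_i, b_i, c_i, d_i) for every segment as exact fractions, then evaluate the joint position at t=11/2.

Δ: Δ0=2, Δ1=-7/3, Δ2=3, Δ3=4, Δ4=1
row 1: diag=10, rhs=-26; c'=3/10, d'=-13/5
row 2: denom=8−3·3/10=71/10; d'=(32−3·-13/5)/(71/10)=398/71
row 3: denom=4−1·10/71=274/71; d'=(6−1·398/71)/(274/71)=14/137
row 4: denom=6−1·71/274=1573/274; d'=(-18−1·14/137)/(1573/274)=-4960/1573
back: M4=-4960/1573
back: M3=14/137−71/274·-4960/1573=1446/1573
back: M2=398/71−10/71·1446/1573=8614/1573
back: M1=-13/5−3/10·8614/1573=-6674/1573
M: M0=0, M1=-6674/1573, M2=8614/1573, M3=1446/1573, M4=-4960/1573, M5=0
seg 0: a=-2, c=M0/2=0, d=(M1−M0)/(6·2)=-3337/9438, b=Δ0−h0·(2M0+M1)/6=16112/4719
seg 1: a=2, c=M1/2=-3337/1573, d=(M2−M1)/(6·3)=196/363, b=Δ1−h1·(2M1+M2)/6=-3910/4719
seg 2: a=-5, c=M2/2=4307/1573, d=(M3−M2)/(6·1)=-3584/4719, b=Δ2−h2·(2M2+M3)/6=4820/4719
seg 3: a=-2, c=M3/2=723/1573, d=(M4−M3)/(6·1)=-3203/4719, b=Δ3−h3·(2M3+M4)/6=1810/429
seg 4: a=2, c=M4/2=-2480/1573, d=(M5−M4)/(6·2)=1240/4719, b=Δ4−h4·(2M4+M5)/6=14639/4719
t_q=11/2 → seg 2, τ=1/2; S=-5+4820/4719·τ+4307/1573·τ²+-3584/4719·τ³=-24537/6292

  seg 0: a=-2 b=16112/4719 c=0 d=-3337/9438
  seg 1: a=2 b=-3910/4719 c=-3337/1573 d=196/363
  seg 2: a=-5 b=4820/4719 c=4307/1573 d=-3584/4719
  seg 3: a=-2 b=1810/429 c=723/1573 d=-3203/4719
  seg 4: a=2 b=14639/4719 c=-2480/1573 d=1240/4719
S(11/2) = -24537/6292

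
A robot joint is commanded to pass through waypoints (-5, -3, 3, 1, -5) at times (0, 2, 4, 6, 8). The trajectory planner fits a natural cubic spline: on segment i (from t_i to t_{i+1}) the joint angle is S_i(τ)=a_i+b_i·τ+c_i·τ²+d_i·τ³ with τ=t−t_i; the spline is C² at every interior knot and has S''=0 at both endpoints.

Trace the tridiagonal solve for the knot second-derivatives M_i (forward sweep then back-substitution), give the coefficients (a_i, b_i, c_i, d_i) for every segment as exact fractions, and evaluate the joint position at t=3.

  seg 0: a=-5 b=3/14 c=0 d=11/56
  seg 1: a=-3 b=18/7 c=33/28 d=-27/56
  seg 2: a=3 b=3/2 c=-12/7 d=13/56
  seg 3: a=1 b=-18/7 c=-9/28 d=3/56
S(3) = 15/56

Δ: Δ0=1, Δ1=3, Δ2=-1, Δ3=-3
row 1: diag=8, rhs=12; c'=1/4, d'=3/2
row 2: denom=8−2·1/4=15/2; d'=(-24−2·3/2)/(15/2)=-18/5
row 3: denom=8−2·4/15=112/15; d'=(-12−2·-18/5)/(112/15)=-9/14
back: M3=-9/14
back: M2=-18/5−4/15·-9/14=-24/7
back: M1=3/2−1/4·-24/7=33/14
M: M0=0, M1=33/14, M2=-24/7, M3=-9/14, M4=0
seg 0: a=-5, c=M0/2=0, d=(M1−M0)/(6·2)=11/56, b=Δ0−h0·(2M0+M1)/6=3/14
seg 1: a=-3, c=M1/2=33/28, d=(M2−M1)/(6·2)=-27/56, b=Δ1−h1·(2M1+M2)/6=18/7
seg 2: a=3, c=M2/2=-12/7, d=(M3−M2)/(6·2)=13/56, b=Δ2−h2·(2M2+M3)/6=3/2
seg 3: a=1, c=M3/2=-9/28, d=(M4−M3)/(6·2)=3/56, b=Δ3−h3·(2M3+M4)/6=-18/7
t_q=3 → seg 1, τ=1; S=-3+18/7·τ+33/28·τ²+-27/56·τ³=15/56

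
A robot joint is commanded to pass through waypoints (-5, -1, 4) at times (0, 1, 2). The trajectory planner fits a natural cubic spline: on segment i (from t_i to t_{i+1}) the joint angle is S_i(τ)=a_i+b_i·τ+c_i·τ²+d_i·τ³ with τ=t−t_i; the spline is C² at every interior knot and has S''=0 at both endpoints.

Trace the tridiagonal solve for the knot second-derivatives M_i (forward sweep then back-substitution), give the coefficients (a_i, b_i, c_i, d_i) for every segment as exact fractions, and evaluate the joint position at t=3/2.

  seg 0: a=-5 b=15/4 c=0 d=1/4
  seg 1: a=-1 b=9/2 c=3/4 d=-1/4
S(3/2) = 45/32

Δ: Δ0=4, Δ1=5
row 1: diag=4, rhs=6; c'=1/4, d'=3/2
back: M1=3/2
M: M0=0, M1=3/2, M2=0
seg 0: a=-5, c=M0/2=0, d=(M1−M0)/(6·1)=1/4, b=Δ0−h0·(2M0+M1)/6=15/4
seg 1: a=-1, c=M1/2=3/4, d=(M2−M1)/(6·1)=-1/4, b=Δ1−h1·(2M1+M2)/6=9/2
t_q=3/2 → seg 1, τ=1/2; S=-1+9/2·τ+3/4·τ²+-1/4·τ³=45/32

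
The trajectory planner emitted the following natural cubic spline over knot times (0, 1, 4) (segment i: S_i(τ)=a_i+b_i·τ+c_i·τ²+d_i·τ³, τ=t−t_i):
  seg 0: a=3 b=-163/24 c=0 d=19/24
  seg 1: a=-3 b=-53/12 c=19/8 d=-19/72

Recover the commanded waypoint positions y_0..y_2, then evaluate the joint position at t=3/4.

y_0 = S_0(0) = a_0 = 3
y_1 = S_1(0) = a_1 = -3
y_2 = S_1(3) = -2
t_q=3/4 is in segment 0 (τ=3/4); S_0(τ)=-901/512

y_0=3 y_1=-3 y_2=-2
S(3/4) = -901/512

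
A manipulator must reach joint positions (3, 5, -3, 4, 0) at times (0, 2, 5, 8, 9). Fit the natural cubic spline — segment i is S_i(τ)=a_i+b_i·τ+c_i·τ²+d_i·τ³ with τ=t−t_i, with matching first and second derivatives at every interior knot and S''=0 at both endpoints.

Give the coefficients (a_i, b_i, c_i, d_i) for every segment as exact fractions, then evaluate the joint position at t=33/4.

Δ: Δ0=1, Δ1=-8/3, Δ2=7/3, Δ3=-4
row 1: diag=10, rhs=-22; c'=3/10, d'=-11/5
row 2: denom=12−3·3/10=111/10; d'=(30−3·-11/5)/(111/10)=122/37
row 3: denom=8−3·10/37=266/37; d'=(-38−3·122/37)/(266/37)=-886/133
back: M3=-886/133
back: M2=122/37−10/37·-886/133=678/133
back: M1=-11/5−3/10·678/133=-496/133
M: M0=0, M1=-496/133, M2=678/133, M3=-886/133, M4=0
seg 0: a=3, c=M0/2=0, d=(M1−M0)/(6·2)=-124/399, b=Δ0−h0·(2M0+M1)/6=895/399
seg 1: a=5, c=M1/2=-248/133, d=(M2−M1)/(6·3)=587/1197, b=Δ1−h1·(2M1+M2)/6=-593/399
seg 2: a=-3, c=M2/2=339/133, d=(M3−M2)/(6·3)=-782/1197, b=Δ2−h2·(2M2+M3)/6=226/399
seg 3: a=4, c=M3/2=-443/133, d=(M4−M3)/(6·1)=443/399, b=Δ3−h3·(2M3+M4)/6=-710/399
t_q=33/4 → seg 3, τ=1/4; S=4+-710/399·τ+-443/133·τ²+443/399·τ³=4091/1216

  seg 0: a=3 b=895/399 c=0 d=-124/399
  seg 1: a=5 b=-593/399 c=-248/133 d=587/1197
  seg 2: a=-3 b=226/399 c=339/133 d=-782/1197
  seg 3: a=4 b=-710/399 c=-443/133 d=443/399
S(33/4) = 4091/1216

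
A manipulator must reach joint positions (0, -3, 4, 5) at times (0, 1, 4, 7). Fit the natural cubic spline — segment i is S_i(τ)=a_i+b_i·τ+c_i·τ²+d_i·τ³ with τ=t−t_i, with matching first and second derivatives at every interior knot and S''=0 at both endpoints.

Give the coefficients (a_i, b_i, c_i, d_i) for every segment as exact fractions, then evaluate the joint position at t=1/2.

  seg 0: a=0 b=-331/87 c=0 d=70/87
  seg 1: a=-3 b=-121/87 c=70/29 d=-34/87
  seg 2: a=4 b=221/87 c=-32/29 d=32/261
S(1/2) = -209/116

Δ: Δ0=-3, Δ1=7/3, Δ2=1/3
row 1: diag=8, rhs=32; c'=3/8, d'=4
row 2: denom=12−3·3/8=87/8; d'=(-12−3·4)/(87/8)=-64/29
back: M2=-64/29
back: M1=4−3/8·-64/29=140/29
M: M0=0, M1=140/29, M2=-64/29, M3=0
seg 0: a=0, c=M0/2=0, d=(M1−M0)/(6·1)=70/87, b=Δ0−h0·(2M0+M1)/6=-331/87
seg 1: a=-3, c=M1/2=70/29, d=(M2−M1)/(6·3)=-34/87, b=Δ1−h1·(2M1+M2)/6=-121/87
seg 2: a=4, c=M2/2=-32/29, d=(M3−M2)/(6·3)=32/261, b=Δ2−h2·(2M2+M3)/6=221/87
t_q=1/2 → seg 0, τ=1/2; S=0+-331/87·τ+0·τ²+70/87·τ³=-209/116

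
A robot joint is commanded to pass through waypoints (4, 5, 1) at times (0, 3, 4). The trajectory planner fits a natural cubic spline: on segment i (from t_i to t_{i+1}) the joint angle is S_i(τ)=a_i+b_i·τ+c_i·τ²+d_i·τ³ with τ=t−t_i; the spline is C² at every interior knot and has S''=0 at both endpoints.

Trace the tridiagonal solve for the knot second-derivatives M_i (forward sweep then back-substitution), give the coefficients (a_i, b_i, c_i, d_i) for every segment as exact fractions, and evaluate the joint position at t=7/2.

Δ: Δ0=1/3, Δ1=-4
row 1: diag=8, rhs=-26; c'=1/8, d'=-13/4
back: M1=-13/4
M: M0=0, M1=-13/4, M2=0
seg 0: a=4, c=M0/2=0, d=(M1−M0)/(6·3)=-13/72, b=Δ0−h0·(2M0+M1)/6=47/24
seg 1: a=5, c=M1/2=-13/8, d=(M2−M1)/(6·1)=13/24, b=Δ1−h1·(2M1+M2)/6=-35/12
t_q=7/2 → seg 1, τ=1/2; S=5+-35/12·τ+-13/8·τ²+13/24·τ³=205/64

  seg 0: a=4 b=47/24 c=0 d=-13/72
  seg 1: a=5 b=-35/12 c=-13/8 d=13/24
S(7/2) = 205/64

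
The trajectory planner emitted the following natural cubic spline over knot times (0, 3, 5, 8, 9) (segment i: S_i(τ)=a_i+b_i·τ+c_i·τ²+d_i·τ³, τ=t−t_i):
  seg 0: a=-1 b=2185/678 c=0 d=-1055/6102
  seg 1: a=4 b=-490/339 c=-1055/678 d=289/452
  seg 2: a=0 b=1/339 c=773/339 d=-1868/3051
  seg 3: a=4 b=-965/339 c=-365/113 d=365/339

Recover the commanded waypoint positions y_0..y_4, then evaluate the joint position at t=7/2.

y_0=-1 y_1=4 y_2=0 y_3=4 y_4=-1
S(7/2) = 10733/3616

y_0 = S_0(0) = a_0 = -1
y_1 = S_1(0) = a_1 = 4
y_2 = S_2(0) = a_2 = 0
y_3 = S_3(0) = a_3 = 4
y_4 = S_3(1) = -1
t_q=7/2 is in segment 1 (τ=1/2); S_1(τ)=10733/3616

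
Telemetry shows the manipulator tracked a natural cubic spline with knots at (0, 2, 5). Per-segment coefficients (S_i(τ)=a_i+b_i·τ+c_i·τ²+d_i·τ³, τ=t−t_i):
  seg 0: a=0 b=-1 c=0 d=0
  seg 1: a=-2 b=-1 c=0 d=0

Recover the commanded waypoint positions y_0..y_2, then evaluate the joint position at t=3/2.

y_0 = S_0(0) = a_0 = 0
y_1 = S_1(0) = a_1 = -2
y_2 = S_1(3) = -5
t_q=3/2 is in segment 0 (τ=3/2); S_0(τ)=-3/2

y_0=0 y_1=-2 y_2=-5
S(3/2) = -3/2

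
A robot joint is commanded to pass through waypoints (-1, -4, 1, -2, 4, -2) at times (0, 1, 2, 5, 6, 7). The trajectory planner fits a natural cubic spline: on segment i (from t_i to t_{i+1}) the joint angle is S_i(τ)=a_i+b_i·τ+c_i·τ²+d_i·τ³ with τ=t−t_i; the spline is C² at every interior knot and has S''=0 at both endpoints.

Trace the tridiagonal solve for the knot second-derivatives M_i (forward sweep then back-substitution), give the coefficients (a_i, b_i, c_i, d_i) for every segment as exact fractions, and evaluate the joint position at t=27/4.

  seg 0: a=-1 b=-4453/817 c=0 d=2002/817
  seg 1: a=-4 b=1553/817 c=6006/817 d=-3474/817
  seg 2: a=1 b=3143/817 c=-4416/817 d=24/19
  seg 3: a=-2 b=4511/817 c=4872/817 d=-4481/817
  seg 4: a=4 b=812/817 c=-8571/817 d=2857/817
S(27/4) = 16711/52288

Δ: Δ0=-3, Δ1=5, Δ2=-1, Δ3=6, Δ4=-6
row 1: diag=4, rhs=48; c'=1/4, d'=12
row 2: denom=8−1·1/4=31/4; d'=(-36−1·12)/(31/4)=-192/31
row 3: denom=8−3·12/31=212/31; d'=(42−3·-192/31)/(212/31)=939/106
row 4: denom=4−1·31/212=817/212; d'=(-72−1·939/106)/(817/212)=-17142/817
back: M4=-17142/817
back: M3=939/106−31/212·-17142/817=9744/817
back: M2=-192/31−12/31·9744/817=-8832/817
back: M1=12−1/4·-8832/817=12012/817
M: M0=0, M1=12012/817, M2=-8832/817, M3=9744/817, M4=-17142/817, M5=0
seg 0: a=-1, c=M0/2=0, d=(M1−M0)/(6·1)=2002/817, b=Δ0−h0·(2M0+M1)/6=-4453/817
seg 1: a=-4, c=M1/2=6006/817, d=(M2−M1)/(6·1)=-3474/817, b=Δ1−h1·(2M1+M2)/6=1553/817
seg 2: a=1, c=M2/2=-4416/817, d=(M3−M2)/(6·3)=24/19, b=Δ2−h2·(2M2+M3)/6=3143/817
seg 3: a=-2, c=M3/2=4872/817, d=(M4−M3)/(6·1)=-4481/817, b=Δ3−h3·(2M3+M4)/6=4511/817
seg 4: a=4, c=M4/2=-8571/817, d=(M5−M4)/(6·1)=2857/817, b=Δ4−h4·(2M4+M5)/6=812/817
t_q=27/4 → seg 4, τ=3/4; S=4+812/817·τ+-8571/817·τ²+2857/817·τ³=16711/52288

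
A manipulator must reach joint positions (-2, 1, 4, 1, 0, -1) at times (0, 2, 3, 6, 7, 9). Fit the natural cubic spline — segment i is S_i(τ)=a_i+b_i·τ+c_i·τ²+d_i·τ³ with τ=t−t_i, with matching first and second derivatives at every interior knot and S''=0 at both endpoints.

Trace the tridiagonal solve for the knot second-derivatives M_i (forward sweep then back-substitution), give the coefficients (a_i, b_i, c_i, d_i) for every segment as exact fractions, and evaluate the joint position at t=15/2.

Δ: Δ0=3/2, Δ1=3, Δ2=-1, Δ3=-1, Δ4=-1/2
row 1: diag=6, rhs=9; c'=1/6, d'=3/2
row 2: denom=8−1·1/6=47/6; d'=(-24−1·3/2)/(47/6)=-153/47
row 3: denom=8−3·18/47=322/47; d'=(0−3·-153/47)/(322/47)=459/322
row 4: denom=6−1·47/322=1885/322; d'=(3−1·459/322)/(1885/322)=39/145
back: M4=39/145
back: M3=459/322−47/322·39/145=201/145
back: M2=-153/47−18/47·201/145=-549/145
back: M1=3/2−1/6·-549/145=309/145
M: M0=0, M1=309/145, M2=-549/145, M3=201/145, M4=39/145, M5=0
seg 0: a=-2, c=M0/2=0, d=(M1−M0)/(6·2)=103/580, b=Δ0−h0·(2M0+M1)/6=229/290
seg 1: a=1, c=M1/2=309/290, d=(M2−M1)/(6·1)=-143/145, b=Δ1−h1·(2M1+M2)/6=847/290
seg 2: a=4, c=M2/2=-549/290, d=(M3−M2)/(6·3)=25/87, b=Δ2−h2·(2M2+M3)/6=607/290
seg 3: a=1, c=M3/2=201/290, d=(M4−M3)/(6·1)=-27/145, b=Δ3−h3·(2M3+M4)/6=-437/290
seg 4: a=0, c=M4/2=39/290, d=(M5−M4)/(6·2)=-13/580, b=Δ4−h4·(2M4+M5)/6=-197/290
t_q=15/2 → seg 4, τ=1/2; S=0+-197/290·τ+39/290·τ²+-13/580·τ³=-1433/4640

  seg 0: a=-2 b=229/290 c=0 d=103/580
  seg 1: a=1 b=847/290 c=309/290 d=-143/145
  seg 2: a=4 b=607/290 c=-549/290 d=25/87
  seg 3: a=1 b=-437/290 c=201/290 d=-27/145
  seg 4: a=0 b=-197/290 c=39/290 d=-13/580
S(15/2) = -1433/4640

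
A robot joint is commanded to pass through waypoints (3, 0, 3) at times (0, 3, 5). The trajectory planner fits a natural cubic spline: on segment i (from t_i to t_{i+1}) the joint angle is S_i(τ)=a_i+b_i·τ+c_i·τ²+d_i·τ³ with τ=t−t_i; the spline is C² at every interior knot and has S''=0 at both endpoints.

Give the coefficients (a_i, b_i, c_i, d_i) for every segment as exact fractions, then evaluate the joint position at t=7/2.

Δ: Δ0=-1, Δ1=3/2
row 1: diag=10, rhs=15; c'=1/5, d'=3/2
back: M1=3/2
M: M0=0, M1=3/2, M2=0
seg 0: a=3, c=M0/2=0, d=(M1−M0)/(6·3)=1/12, b=Δ0−h0·(2M0+M1)/6=-7/4
seg 1: a=0, c=M1/2=3/4, d=(M2−M1)/(6·2)=-1/8, b=Δ1−h1·(2M1+M2)/6=1/2
t_q=7/2 → seg 1, τ=1/2; S=0+1/2·τ+3/4·τ²+-1/8·τ³=27/64

  seg 0: a=3 b=-7/4 c=0 d=1/12
  seg 1: a=0 b=1/2 c=3/4 d=-1/8
S(7/2) = 27/64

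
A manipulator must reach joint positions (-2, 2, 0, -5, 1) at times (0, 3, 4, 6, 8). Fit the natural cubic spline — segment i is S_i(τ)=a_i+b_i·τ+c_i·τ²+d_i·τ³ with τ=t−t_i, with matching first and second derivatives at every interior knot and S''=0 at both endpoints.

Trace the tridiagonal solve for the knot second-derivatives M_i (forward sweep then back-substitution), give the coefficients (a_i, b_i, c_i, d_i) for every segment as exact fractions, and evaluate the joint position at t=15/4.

Δ: Δ0=4/3, Δ1=-2, Δ2=-5/2, Δ3=3
row 1: diag=8, rhs=-20; c'=1/8, d'=-5/2
row 2: denom=6−1·1/8=47/8; d'=(-3−1·-5/2)/(47/8)=-4/47
row 3: denom=8−2·16/47=344/47; d'=(33−2·-4/47)/(344/47)=1559/344
back: M3=1559/344
back: M2=-4/47−16/47·1559/344=-70/43
back: M1=-5/2−1/8·-70/43=-395/172
M: M0=0, M1=-395/172, M2=-70/43, M3=1559/344, M4=0
seg 0: a=-2, c=M0/2=0, d=(M1−M0)/(6·3)=-395/3096, b=Δ0−h0·(2M0+M1)/6=2561/1032
seg 1: a=2, c=M1/2=-395/344, d=(M2−M1)/(6·1)=115/1032, b=Δ1−h1·(2M1+M2)/6=-497/516
seg 2: a=0, c=M2/2=-35/43, d=(M3−M2)/(6·2)=2119/4128, b=Δ2−h2·(2M2+M3)/6=-3019/1032
seg 3: a=-5, c=M3/2=1559/688, d=(M4−M3)/(6·2)=-1559/4128, b=Δ3−h3·(2M3+M4)/6=-11/516
t_q=15/4 → seg 1, τ=3/4; S=2+-497/516·τ+-395/344·τ²+115/1032·τ³=14943/22016

  seg 0: a=-2 b=2561/1032 c=0 d=-395/3096
  seg 1: a=2 b=-497/516 c=-395/344 d=115/1032
  seg 2: a=0 b=-3019/1032 c=-35/43 d=2119/4128
  seg 3: a=-5 b=-11/516 c=1559/688 d=-1559/4128
S(15/4) = 14943/22016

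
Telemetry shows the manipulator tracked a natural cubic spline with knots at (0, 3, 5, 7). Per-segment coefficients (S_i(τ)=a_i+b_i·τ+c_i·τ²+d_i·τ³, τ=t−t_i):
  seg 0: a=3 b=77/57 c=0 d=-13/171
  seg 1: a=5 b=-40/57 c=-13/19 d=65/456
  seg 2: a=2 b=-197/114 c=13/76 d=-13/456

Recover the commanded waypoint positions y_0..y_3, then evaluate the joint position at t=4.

y_0=3 y_1=5 y_2=2 y_3=-1
S(4) = 571/152

y_0 = S_0(0) = a_0 = 3
y_1 = S_1(0) = a_1 = 5
y_2 = S_2(0) = a_2 = 2
y_3 = S_2(2) = -1
t_q=4 is in segment 1 (τ=1); S_1(τ)=571/152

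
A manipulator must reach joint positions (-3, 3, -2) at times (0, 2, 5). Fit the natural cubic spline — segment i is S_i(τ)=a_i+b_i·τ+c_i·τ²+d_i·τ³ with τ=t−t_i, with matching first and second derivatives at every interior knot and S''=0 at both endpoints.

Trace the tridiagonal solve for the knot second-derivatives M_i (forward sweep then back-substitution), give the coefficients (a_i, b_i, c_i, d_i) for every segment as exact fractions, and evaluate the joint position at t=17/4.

Δ: Δ0=3, Δ1=-5/3
row 1: diag=10, rhs=-28; c'=3/10, d'=-14/5
back: M1=-14/5
M: M0=0, M1=-14/5, M2=0
seg 0: a=-3, c=M0/2=0, d=(M1−M0)/(6·2)=-7/30, b=Δ0−h0·(2M0+M1)/6=59/15
seg 1: a=3, c=M1/2=-7/5, d=(M2−M1)/(6·3)=7/45, b=Δ1−h1·(2M1+M2)/6=17/15
t_q=17/4 → seg 1, τ=9/4; S=3+17/15·τ+-7/5·τ²+7/45·τ³=15/64

  seg 0: a=-3 b=59/15 c=0 d=-7/30
  seg 1: a=3 b=17/15 c=-7/5 d=7/45
S(17/4) = 15/64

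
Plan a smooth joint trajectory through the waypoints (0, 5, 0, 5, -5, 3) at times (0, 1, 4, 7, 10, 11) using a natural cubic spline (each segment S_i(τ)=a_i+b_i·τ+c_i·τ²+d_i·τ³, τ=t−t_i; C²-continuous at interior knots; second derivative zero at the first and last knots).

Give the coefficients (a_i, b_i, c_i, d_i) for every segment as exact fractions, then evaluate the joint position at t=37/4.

  seg 0: a=0 b=14327/2331 c=0 d=-2672/2331
  seg 1: a=5 b=6311/2331 c=-2672/777 d=13852/20979
  seg 2: a=0 b=-229/2331 c=5836/2331 d=-362/567
  seg 3: a=5 b=-5395/2331 c=-7558/2331 d=20299/20979
  seg 4: a=-5 b=10154/2331 c=4247/777 d=-4247/2331
S(37/4) = -92837/16576

Δ: Δ0=5, Δ1=-5/3, Δ2=5/3, Δ3=-10/3, Δ4=8
row 1: diag=8, rhs=-40; c'=3/8, d'=-5
row 2: denom=12−3·3/8=87/8; d'=(20−3·-5)/(87/8)=280/87
row 3: denom=12−3·8/29=324/29; d'=(-30−3·280/87)/(324/29)=-575/162
row 4: denom=8−3·29/108=259/36; d'=(68−3·-575/162)/(259/36)=8494/777
back: M4=8494/777
back: M3=-575/162−29/108·8494/777=-15116/2331
back: M2=280/87−8/29·-15116/2331=11672/2331
back: M1=-5−3/8·11672/2331=-5344/777
M: M0=0, M1=-5344/777, M2=11672/2331, M3=-15116/2331, M4=8494/777, M5=0
seg 0: a=0, c=M0/2=0, d=(M1−M0)/(6·1)=-2672/2331, b=Δ0−h0·(2M0+M1)/6=14327/2331
seg 1: a=5, c=M1/2=-2672/777, d=(M2−M1)/(6·3)=13852/20979, b=Δ1−h1·(2M1+M2)/6=6311/2331
seg 2: a=0, c=M2/2=5836/2331, d=(M3−M2)/(6·3)=-362/567, b=Δ2−h2·(2M2+M3)/6=-229/2331
seg 3: a=5, c=M3/2=-7558/2331, d=(M4−M3)/(6·3)=20299/20979, b=Δ3−h3·(2M3+M4)/6=-5395/2331
seg 4: a=-5, c=M4/2=4247/777, d=(M5−M4)/(6·1)=-4247/2331, b=Δ4−h4·(2M4+M5)/6=10154/2331
t_q=37/4 → seg 3, τ=9/4; S=5+-5395/2331·τ+-7558/2331·τ²+20299/20979·τ³=-92837/16576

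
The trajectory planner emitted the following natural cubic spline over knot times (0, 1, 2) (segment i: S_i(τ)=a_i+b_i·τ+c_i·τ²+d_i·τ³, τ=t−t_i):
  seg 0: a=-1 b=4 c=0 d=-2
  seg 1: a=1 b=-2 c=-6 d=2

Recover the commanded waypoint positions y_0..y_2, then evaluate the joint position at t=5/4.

y_0=-1 y_1=1 y_2=-5
S(5/4) = 5/32

y_0 = S_0(0) = a_0 = -1
y_1 = S_1(0) = a_1 = 1
y_2 = S_1(1) = -5
t_q=5/4 is in segment 1 (τ=1/4); S_1(τ)=5/32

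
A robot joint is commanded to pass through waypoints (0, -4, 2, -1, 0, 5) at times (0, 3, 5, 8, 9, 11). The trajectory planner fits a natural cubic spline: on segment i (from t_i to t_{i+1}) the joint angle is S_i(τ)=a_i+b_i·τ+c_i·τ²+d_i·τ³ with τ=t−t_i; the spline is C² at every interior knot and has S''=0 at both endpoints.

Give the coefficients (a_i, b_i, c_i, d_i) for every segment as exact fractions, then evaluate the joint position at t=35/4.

  seg 0: a=0 b=-4007/1324 c=0 d=6725/35748
  seg 1: a=-4 b=1359/662 c=6725/3972 d=-1211/1986
  seg 2: a=2 b=2995/1986 c=-7807/3972 d=13459/35748
  seg 3: a=-1 b=-475/3972 c=471/331 d=-1205/3972
  seg 4: a=0 b=3607/1986 c=679/1324 d=-679/7944
S(35/4) = -35357/84736

Δ: Δ0=-4/3, Δ1=3, Δ2=-1, Δ3=1, Δ4=5/2
row 1: diag=10, rhs=26; c'=1/5, d'=13/5
row 2: denom=10−2·1/5=48/5; d'=(-24−2·13/5)/(48/5)=-73/24
row 3: denom=8−3·5/16=113/16; d'=(12−3·-73/24)/(113/16)=338/113
row 4: denom=6−1·16/113=662/113; d'=(9−1·338/113)/(662/113)=679/662
back: M4=679/662
back: M3=338/113−16/113·679/662=942/331
back: M2=-73/24−5/16·942/331=-7807/1986
back: M1=13/5−1/5·-7807/1986=6725/1986
M: M0=0, M1=6725/1986, M2=-7807/1986, M3=942/331, M4=679/662, M5=0
seg 0: a=0, c=M0/2=0, d=(M1−M0)/(6·3)=6725/35748, b=Δ0−h0·(2M0+M1)/6=-4007/1324
seg 1: a=-4, c=M1/2=6725/3972, d=(M2−M1)/(6·2)=-1211/1986, b=Δ1−h1·(2M1+M2)/6=1359/662
seg 2: a=2, c=M2/2=-7807/3972, d=(M3−M2)/(6·3)=13459/35748, b=Δ2−h2·(2M2+M3)/6=2995/1986
seg 3: a=-1, c=M3/2=471/331, d=(M4−M3)/(6·1)=-1205/3972, b=Δ3−h3·(2M3+M4)/6=-475/3972
seg 4: a=0, c=M4/2=679/1324, d=(M5−M4)/(6·2)=-679/7944, b=Δ4−h4·(2M4+M5)/6=3607/1986
t_q=35/4 → seg 3, τ=3/4; S=-1+-475/3972·τ+471/331·τ²+-1205/3972·τ³=-35357/84736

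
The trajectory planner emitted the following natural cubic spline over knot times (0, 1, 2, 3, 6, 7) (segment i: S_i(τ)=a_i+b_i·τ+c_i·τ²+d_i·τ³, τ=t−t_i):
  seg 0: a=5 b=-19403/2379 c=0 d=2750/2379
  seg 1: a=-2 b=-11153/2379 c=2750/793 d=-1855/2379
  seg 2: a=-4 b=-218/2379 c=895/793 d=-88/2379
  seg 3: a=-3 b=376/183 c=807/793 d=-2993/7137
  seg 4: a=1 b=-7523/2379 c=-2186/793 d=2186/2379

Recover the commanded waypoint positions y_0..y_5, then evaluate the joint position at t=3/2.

y_0=5 y_1=-2 y_2=-4 y_3=-3 y_4=1 y_5=-4
S(3/2) = -22677/6344

y_0 = S_0(0) = a_0 = 5
y_1 = S_1(0) = a_1 = -2
y_2 = S_2(0) = a_2 = -4
y_3 = S_3(0) = a_3 = -3
y_4 = S_4(0) = a_4 = 1
y_5 = S_4(1) = -4
t_q=3/2 is in segment 1 (τ=1/2); S_1(τ)=-22677/6344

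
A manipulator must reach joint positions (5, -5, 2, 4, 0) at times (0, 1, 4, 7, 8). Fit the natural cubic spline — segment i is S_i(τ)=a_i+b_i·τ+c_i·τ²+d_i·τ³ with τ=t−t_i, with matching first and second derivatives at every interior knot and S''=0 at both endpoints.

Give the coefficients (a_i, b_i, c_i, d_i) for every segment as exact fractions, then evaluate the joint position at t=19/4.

Δ: Δ0=-10, Δ1=7/3, Δ2=2/3, Δ3=-4
row 1: diag=8, rhs=74; c'=3/8, d'=37/4
row 2: denom=12−3·3/8=87/8; d'=(-10−3·37/4)/(87/8)=-302/87
row 3: denom=8−3·8/29=208/29; d'=(-28−3·-302/87)/(208/29)=-255/104
back: M3=-255/104
back: M2=-302/87−8/29·-255/104=-109/39
back: M1=37/4−3/8·-109/39=1071/104
M: M0=0, M1=1071/104, M2=-109/39, M3=-255/104, M4=0
seg 0: a=5, c=M0/2=0, d=(M1−M0)/(6·1)=357/208, b=Δ0−h0·(2M0+M1)/6=-2437/208
seg 1: a=-5, c=M1/2=1071/208, d=(M2−M1)/(6·3)=-4085/5616, b=Δ1−h1·(2M1+M2)/6=-683/104
seg 2: a=2, c=M2/2=-109/78, d=(M3−M2)/(6·3)=107/5616, b=Δ2−h2·(2M2+M3)/6=75/16
seg 3: a=4, c=M3/2=-255/208, d=(M4−M3)/(6·1)=85/208, b=Δ3−h3·(2M3+M4)/6=-331/104
t_q=19/4 → seg 2, τ=3/4; S=2+75/16·τ+-109/78·τ²+107/5616·τ³=63067/13312

  seg 0: a=5 b=-2437/208 c=0 d=357/208
  seg 1: a=-5 b=-683/104 c=1071/208 d=-4085/5616
  seg 2: a=2 b=75/16 c=-109/78 d=107/5616
  seg 3: a=4 b=-331/104 c=-255/208 d=85/208
S(19/4) = 63067/13312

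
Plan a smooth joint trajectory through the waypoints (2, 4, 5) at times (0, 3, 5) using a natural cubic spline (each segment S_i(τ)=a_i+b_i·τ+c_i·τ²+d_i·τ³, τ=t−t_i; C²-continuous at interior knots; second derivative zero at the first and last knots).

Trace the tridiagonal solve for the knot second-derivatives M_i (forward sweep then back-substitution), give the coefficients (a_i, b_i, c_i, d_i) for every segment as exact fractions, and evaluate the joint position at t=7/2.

  seg 0: a=2 b=43/60 c=0 d=-1/180
  seg 1: a=4 b=17/30 c=-1/20 d=1/120
S(7/2) = 1367/320

Δ: Δ0=2/3, Δ1=1/2
row 1: diag=10, rhs=-1; c'=1/5, d'=-1/10
back: M1=-1/10
M: M0=0, M1=-1/10, M2=0
seg 0: a=2, c=M0/2=0, d=(M1−M0)/(6·3)=-1/180, b=Δ0−h0·(2M0+M1)/6=43/60
seg 1: a=4, c=M1/2=-1/20, d=(M2−M1)/(6·2)=1/120, b=Δ1−h1·(2M1+M2)/6=17/30
t_q=7/2 → seg 1, τ=1/2; S=4+17/30·τ+-1/20·τ²+1/120·τ³=1367/320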